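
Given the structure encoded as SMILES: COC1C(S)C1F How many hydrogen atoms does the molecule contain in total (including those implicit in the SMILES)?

Walk through each heavy atom and fill implicit hydrogens from standard valence (C 4, N 3, O 2, S 2, halogen 1):
  atom 1: C, bond orders sum to 1 (valence 4) → 3 H
  atom 2: O, bond orders sum to 2 (valence 2) → 0 H
  atom 3: C, bond orders sum to 3 (valence 4) → 1 H
  atom 4: C, bond orders sum to 3 (valence 4) → 1 H
  atom 5: S, bond orders sum to 1 (valence 2) → 1 H
  atom 6: C, bond orders sum to 3 (valence 4) → 1 H
  atom 7: F (halogen, monovalent) → 0 H
Total hydrogens: 7.

7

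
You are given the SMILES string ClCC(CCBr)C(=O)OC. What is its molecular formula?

Walk through each heavy atom and fill implicit hydrogens from standard valence (C 4, N 3, O 2, S 2, halogen 1):
  atom 1: Cl (halogen, monovalent) → 0 H
  atom 2: C, bond orders sum to 2 (valence 4) → 2 H
  atom 3: C, bond orders sum to 3 (valence 4) → 1 H
  atom 4: C, bond orders sum to 2 (valence 4) → 2 H
  atom 5: C, bond orders sum to 2 (valence 4) → 2 H
  atom 6: Br (halogen, monovalent) → 0 H
  atom 7: C, bond orders sum to 4 (valence 4) → 0 H
  atom 8: O, bond orders sum to 2 (valence 2) → 0 H
  atom 9: O, bond orders sum to 2 (valence 2) → 0 H
  atom 10: C, bond orders sum to 1 (valence 4) → 3 H
Totals → C:6, H:10, Br:1, Cl:1, O:2.
In Hill order: C6H10BrClO2.

C6H10BrClO2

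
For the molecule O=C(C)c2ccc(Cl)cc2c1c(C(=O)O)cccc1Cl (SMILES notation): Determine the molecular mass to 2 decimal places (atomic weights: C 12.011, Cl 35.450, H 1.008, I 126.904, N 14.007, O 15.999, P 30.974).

309.14 g/mol

First, the molecular formula is C15H10Cl2O3 (counting implicit H from valence).
  C: 15 × 12.011 = 180.165
  Cl: 2 × 35.450 = 70.900
  H: 10 × 1.008 = 10.080
  O: 3 × 15.999 = 47.997
Sum: 15×12.011 + 2×35.450 + 10×1.008 + 3×15.999 = 309.142 → 309.14 g/mol.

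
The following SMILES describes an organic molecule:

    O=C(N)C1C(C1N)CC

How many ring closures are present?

1

In SMILES, each pair of matching ring-closure digits denotes one ring-closing bond; the number of such bonds equals the number of independent rings.
Ring-closure bonds here: 1.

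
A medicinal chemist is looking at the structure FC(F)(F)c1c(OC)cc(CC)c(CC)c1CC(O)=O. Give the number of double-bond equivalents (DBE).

5

Molecular formula: C14H17F3O3.
DoU = (2C + 2 + N − H − X) / 2, where X is the halogen count and O/S are ignored.
    = (2·14 + 2 + 0 − 17 − 3) / 2 = 10 / 2 = 5.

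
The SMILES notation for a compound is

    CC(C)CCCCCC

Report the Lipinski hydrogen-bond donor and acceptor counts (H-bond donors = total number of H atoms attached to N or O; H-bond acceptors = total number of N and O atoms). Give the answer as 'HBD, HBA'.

0, 0

Donors: find every N or O and count the H atoms it carries.
  (no N or O atoms present)
Lipinski HBD = 0.
Acceptors: N atoms = 0, O atoms = 0 → HBA = 0.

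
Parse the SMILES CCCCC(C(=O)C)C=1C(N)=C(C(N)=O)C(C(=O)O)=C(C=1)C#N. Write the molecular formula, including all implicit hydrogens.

C16H19N3O4

Walk through each heavy atom and fill implicit hydrogens from standard valence (C 4, N 3, O 2, S 2, halogen 1):
  atom 1: C, bond orders sum to 1 (valence 4) → 3 H
  atom 2: C, bond orders sum to 2 (valence 4) → 2 H
  atom 3: C, bond orders sum to 2 (valence 4) → 2 H
  atom 4: C, bond orders sum to 2 (valence 4) → 2 H
  atom 5: C, bond orders sum to 3 (valence 4) → 1 H
  atom 6: C, bond orders sum to 4 (valence 4) → 0 H
  atom 7: O, bond orders sum to 2 (valence 2) → 0 H
  atom 8: C, bond orders sum to 1 (valence 4) → 3 H
  atom 9: C, bond orders sum to 4 (valence 4) → 0 H
  atom 10: C, bond orders sum to 4 (valence 4) → 0 H
  atom 11: N, bond orders sum to 1 (valence 3) → 2 H
  atom 12: C, bond orders sum to 4 (valence 4) → 0 H
  atom 13: C, bond orders sum to 4 (valence 4) → 0 H
  atom 14: N, bond orders sum to 1 (valence 3) → 2 H
  atom 15: O, bond orders sum to 2 (valence 2) → 0 H
  atom 16: C, bond orders sum to 4 (valence 4) → 0 H
  atom 17: C, bond orders sum to 4 (valence 4) → 0 H
  atom 18: O, bond orders sum to 2 (valence 2) → 0 H
  atom 19: O, bond orders sum to 1 (valence 2) → 1 H
  atom 20: C, bond orders sum to 4 (valence 4) → 0 H
  atom 21: C, bond orders sum to 3 (valence 4) → 1 H
  atom 22: C, bond orders sum to 4 (valence 4) → 0 H
  atom 23: N, bond orders sum to 3 (valence 3) → 0 H
Totals → C:16, H:19, N:3, O:4.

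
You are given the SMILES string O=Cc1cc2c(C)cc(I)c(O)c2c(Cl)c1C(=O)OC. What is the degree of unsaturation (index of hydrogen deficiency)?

Molecular formula: C14H10ClIO4.
DoU = (2C + 2 + N − H − X) / 2, where X is the halogen count and O/S are ignored.
    = (2·14 + 2 + 0 − 10 − 2) / 2 = 18 / 2 = 9.

9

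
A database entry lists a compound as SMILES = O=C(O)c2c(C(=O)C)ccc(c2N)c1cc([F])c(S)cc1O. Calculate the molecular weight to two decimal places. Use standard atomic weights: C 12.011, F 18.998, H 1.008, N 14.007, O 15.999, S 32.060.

First, the molecular formula is C15H12FNO4S (counting implicit H from valence).
  C: 15 × 12.011 = 180.165
  F: 1 × 18.998 = 18.998
  H: 12 × 1.008 = 12.096
  N: 1 × 14.007 = 14.007
  O: 4 × 15.999 = 63.996
  S: 1 × 32.060 = 32.060
Sum: 15×12.011 + 1×18.998 + 12×1.008 + 1×14.007 + 4×15.999 + 1×32.060 = 321.322 → 321.32 g/mol.

321.32 g/mol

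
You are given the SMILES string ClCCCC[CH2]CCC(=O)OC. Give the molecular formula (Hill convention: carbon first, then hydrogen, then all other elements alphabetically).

Walk through each heavy atom and fill implicit hydrogens from standard valence (C 4, N 3, O 2, S 2, halogen 1):
  atom 1: Cl (halogen, monovalent) → 0 H
  atom 2: C, bond orders sum to 2 (valence 4) → 2 H
  atom 3: C, bond orders sum to 2 (valence 4) → 2 H
  atom 4: C, bond orders sum to 2 (valence 4) → 2 H
  atom 5: C, bond orders sum to 2 (valence 4) → 2 H
  atom 6: C with explicit H count 2
  atom 7: C, bond orders sum to 2 (valence 4) → 2 H
  atom 8: C, bond orders sum to 2 (valence 4) → 2 H
  atom 9: C, bond orders sum to 4 (valence 4) → 0 H
  atom 10: O, bond orders sum to 2 (valence 2) → 0 H
  atom 11: O, bond orders sum to 2 (valence 2) → 0 H
  atom 12: C, bond orders sum to 1 (valence 4) → 3 H
Totals → C:9, H:17, Cl:1, O:2.
In Hill order: C9H17ClO2.

C9H17ClO2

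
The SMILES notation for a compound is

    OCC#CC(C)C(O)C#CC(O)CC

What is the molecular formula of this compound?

Walk through each heavy atom and fill implicit hydrogens from standard valence (C 4, N 3, O 2, S 2, halogen 1):
  atom 1: O, bond orders sum to 1 (valence 2) → 1 H
  atom 2: C, bond orders sum to 2 (valence 4) → 2 H
  atom 3: C, bond orders sum to 4 (valence 4) → 0 H
  atom 4: C, bond orders sum to 4 (valence 4) → 0 H
  atom 5: C, bond orders sum to 3 (valence 4) → 1 H
  atom 6: C, bond orders sum to 1 (valence 4) → 3 H
  atom 7: C, bond orders sum to 3 (valence 4) → 1 H
  atom 8: O, bond orders sum to 1 (valence 2) → 1 H
  atom 9: C, bond orders sum to 4 (valence 4) → 0 H
  atom 10: C, bond orders sum to 4 (valence 4) → 0 H
  atom 11: C, bond orders sum to 3 (valence 4) → 1 H
  atom 12: O, bond orders sum to 1 (valence 2) → 1 H
  atom 13: C, bond orders sum to 2 (valence 4) → 2 H
  atom 14: C, bond orders sum to 1 (valence 4) → 3 H
Totals → C:11, H:16, O:3.
In Hill order: C11H16O3.

C11H16O3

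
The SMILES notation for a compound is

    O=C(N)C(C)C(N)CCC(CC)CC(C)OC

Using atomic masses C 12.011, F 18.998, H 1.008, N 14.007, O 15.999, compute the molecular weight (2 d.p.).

244.38 g/mol

First, the molecular formula is C13H28N2O2 (counting implicit H from valence).
  C: 13 × 12.011 = 156.143
  H: 28 × 1.008 = 28.224
  N: 2 × 14.007 = 28.014
  O: 2 × 15.999 = 31.998
Sum: 13×12.011 + 28×1.008 + 2×14.007 + 2×15.999 = 244.379 → 244.38 g/mol.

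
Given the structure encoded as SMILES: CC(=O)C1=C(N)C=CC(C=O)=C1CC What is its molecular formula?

Walk through each heavy atom and fill implicit hydrogens from standard valence (C 4, N 3, O 2, S 2, halogen 1):
  atom 1: C, bond orders sum to 1 (valence 4) → 3 H
  atom 2: C, bond orders sum to 4 (valence 4) → 0 H
  atom 3: O, bond orders sum to 2 (valence 2) → 0 H
  atom 4: C, bond orders sum to 4 (valence 4) → 0 H
  atom 5: C, bond orders sum to 4 (valence 4) → 0 H
  atom 6: N, bond orders sum to 1 (valence 3) → 2 H
  atom 7: C, bond orders sum to 3 (valence 4) → 1 H
  atom 8: C, bond orders sum to 3 (valence 4) → 1 H
  atom 9: C, bond orders sum to 4 (valence 4) → 0 H
  atom 10: C, bond orders sum to 3 (valence 4) → 1 H
  atom 11: O, bond orders sum to 2 (valence 2) → 0 H
  atom 12: C, bond orders sum to 4 (valence 4) → 0 H
  atom 13: C, bond orders sum to 2 (valence 4) → 2 H
  atom 14: C, bond orders sum to 1 (valence 4) → 3 H
Totals → C:11, H:13, N:1, O:2.
In Hill order: C11H13NO2.

C11H13NO2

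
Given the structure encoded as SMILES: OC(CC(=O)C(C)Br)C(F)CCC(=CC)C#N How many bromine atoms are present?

Scan the SMILES for Br atoms (remember two-letter symbols like Cl and Br are single atoms).
Bromine count: 1.

1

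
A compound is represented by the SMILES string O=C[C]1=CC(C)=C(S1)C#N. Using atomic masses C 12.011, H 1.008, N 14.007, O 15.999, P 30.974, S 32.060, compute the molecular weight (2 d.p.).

First, the molecular formula is C7H5NOS (counting implicit H from valence).
  C: 7 × 12.011 = 84.077
  H: 5 × 1.008 = 5.040
  N: 1 × 14.007 = 14.007
  O: 1 × 15.999 = 15.999
  S: 1 × 32.060 = 32.060
Sum: 7×12.011 + 5×1.008 + 1×14.007 + 1×15.999 + 1×32.060 = 151.183 → 151.18 g/mol.

151.18 g/mol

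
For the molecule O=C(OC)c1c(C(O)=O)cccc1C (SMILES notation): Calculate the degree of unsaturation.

6

Molecular formula: C10H10O4.
DoU = (2C + 2 + N − H − X) / 2, where X is the halogen count and O/S are ignored.
    = (2·10 + 2 + 0 − 10 − 0) / 2 = 12 / 2 = 6.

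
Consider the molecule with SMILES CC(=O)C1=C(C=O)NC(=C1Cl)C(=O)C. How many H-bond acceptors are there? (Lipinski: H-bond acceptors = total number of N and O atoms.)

N atoms: 1; O atoms: 3.
Lipinski HBA = 1 + 3 = 4.

4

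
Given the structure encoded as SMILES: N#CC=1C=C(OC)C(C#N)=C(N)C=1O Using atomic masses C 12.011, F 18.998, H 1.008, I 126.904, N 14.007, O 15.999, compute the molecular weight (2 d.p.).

189.17 g/mol

First, the molecular formula is C9H7N3O2 (counting implicit H from valence).
  C: 9 × 12.011 = 108.099
  H: 7 × 1.008 = 7.056
  N: 3 × 14.007 = 42.021
  O: 2 × 15.999 = 31.998
Sum: 9×12.011 + 7×1.008 + 3×14.007 + 2×15.999 = 189.174 → 189.17 g/mol.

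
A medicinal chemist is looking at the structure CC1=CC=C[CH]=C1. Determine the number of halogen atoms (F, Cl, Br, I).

0

Scan the SMILES for the halogen motif — none present.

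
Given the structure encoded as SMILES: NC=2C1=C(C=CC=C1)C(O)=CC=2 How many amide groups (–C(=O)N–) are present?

0

Scan the SMILES for the amide motif — none present.
Groups that are present: 1 hydroxyl, 1 primary amine.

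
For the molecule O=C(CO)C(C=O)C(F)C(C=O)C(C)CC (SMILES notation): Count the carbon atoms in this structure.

Count every carbon token in the SMILES (each C, including those in ring-closure positions and inside branches).
Carbon count: 11.

11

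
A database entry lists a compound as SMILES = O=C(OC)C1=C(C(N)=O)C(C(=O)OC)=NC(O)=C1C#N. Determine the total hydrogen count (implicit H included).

Walk through each heavy atom and fill implicit hydrogens from standard valence (C 4, N 3, O 2, S 2, halogen 1):
  atom 1: O, bond orders sum to 2 (valence 2) → 0 H
  atom 2: C, bond orders sum to 4 (valence 4) → 0 H
  atom 3: O, bond orders sum to 2 (valence 2) → 0 H
  atom 4: C, bond orders sum to 1 (valence 4) → 3 H
  atom 5: C, bond orders sum to 4 (valence 4) → 0 H
  atom 6: C, bond orders sum to 4 (valence 4) → 0 H
  atom 7: C, bond orders sum to 4 (valence 4) → 0 H
  atom 8: N, bond orders sum to 1 (valence 3) → 2 H
  atom 9: O, bond orders sum to 2 (valence 2) → 0 H
  atom 10: C, bond orders sum to 4 (valence 4) → 0 H
  atom 11: C, bond orders sum to 4 (valence 4) → 0 H
  atom 12: O, bond orders sum to 2 (valence 2) → 0 H
  atom 13: O, bond orders sum to 2 (valence 2) → 0 H
  atom 14: C, bond orders sum to 1 (valence 4) → 3 H
  atom 15: N, bond orders sum to 3 (valence 3) → 0 H
  atom 16: C, bond orders sum to 4 (valence 4) → 0 H
  atom 17: O, bond orders sum to 1 (valence 2) → 1 H
  atom 18: C, bond orders sum to 4 (valence 4) → 0 H
  atom 19: C, bond orders sum to 4 (valence 4) → 0 H
  atom 20: N, bond orders sum to 3 (valence 3) → 0 H
Total hydrogens: 9.

9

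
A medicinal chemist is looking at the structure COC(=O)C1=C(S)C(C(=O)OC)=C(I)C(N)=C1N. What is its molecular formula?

Walk through each heavy atom and fill implicit hydrogens from standard valence (C 4, N 3, O 2, S 2, halogen 1):
  atom 1: C, bond orders sum to 1 (valence 4) → 3 H
  atom 2: O, bond orders sum to 2 (valence 2) → 0 H
  atom 3: C, bond orders sum to 4 (valence 4) → 0 H
  atom 4: O, bond orders sum to 2 (valence 2) → 0 H
  atom 5: C, bond orders sum to 4 (valence 4) → 0 H
  atom 6: C, bond orders sum to 4 (valence 4) → 0 H
  atom 7: S, bond orders sum to 1 (valence 2) → 1 H
  atom 8: C, bond orders sum to 4 (valence 4) → 0 H
  atom 9: C, bond orders sum to 4 (valence 4) → 0 H
  atom 10: O, bond orders sum to 2 (valence 2) → 0 H
  atom 11: O, bond orders sum to 2 (valence 2) → 0 H
  atom 12: C, bond orders sum to 1 (valence 4) → 3 H
  atom 13: C, bond orders sum to 4 (valence 4) → 0 H
  atom 14: I (halogen, monovalent) → 0 H
  atom 15: C, bond orders sum to 4 (valence 4) → 0 H
  atom 16: N, bond orders sum to 1 (valence 3) → 2 H
  atom 17: C, bond orders sum to 4 (valence 4) → 0 H
  atom 18: N, bond orders sum to 1 (valence 3) → 2 H
Totals → C:10, H:11, I:1, N:2, O:4, S:1.

C10H11IN2O4S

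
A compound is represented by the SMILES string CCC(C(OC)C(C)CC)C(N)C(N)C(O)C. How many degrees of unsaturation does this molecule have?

0

Degree of unsaturation = (number of rings) + (number of π bonds).
Ring closures in the SMILES: 0.
π bonds: none → 0 DoU from unsaturation.
Total DoU = 0 + 0 = 0.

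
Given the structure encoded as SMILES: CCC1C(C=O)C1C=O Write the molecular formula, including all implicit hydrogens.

C7H10O2

Walk through each heavy atom and fill implicit hydrogens from standard valence (C 4, N 3, O 2, S 2, halogen 1):
  atom 1: C, bond orders sum to 1 (valence 4) → 3 H
  atom 2: C, bond orders sum to 2 (valence 4) → 2 H
  atom 3: C, bond orders sum to 3 (valence 4) → 1 H
  atom 4: C, bond orders sum to 3 (valence 4) → 1 H
  atom 5: C, bond orders sum to 3 (valence 4) → 1 H
  atom 6: O, bond orders sum to 2 (valence 2) → 0 H
  atom 7: C, bond orders sum to 3 (valence 4) → 1 H
  atom 8: C, bond orders sum to 3 (valence 4) → 1 H
  atom 9: O, bond orders sum to 2 (valence 2) → 0 H
Totals → C:7, H:10, O:2.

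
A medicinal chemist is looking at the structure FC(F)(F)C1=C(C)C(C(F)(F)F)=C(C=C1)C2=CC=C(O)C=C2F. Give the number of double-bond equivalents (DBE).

8

Molecular formula: C15H9F7O.
DoU = (2C + 2 + N − H − X) / 2, where X is the halogen count and O/S are ignored.
    = (2·15 + 2 + 0 − 9 − 7) / 2 = 16 / 2 = 8.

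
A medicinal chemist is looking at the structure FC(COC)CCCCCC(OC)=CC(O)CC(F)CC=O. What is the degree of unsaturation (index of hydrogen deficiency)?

Degree of unsaturation = (number of rings) + (number of π bonds).
Ring closures in the SMILES: 0.
π bonds: 2 double bonds (each 1 DoU) → 2 DoU from unsaturation.
Total DoU = 0 + 2 = 2.

2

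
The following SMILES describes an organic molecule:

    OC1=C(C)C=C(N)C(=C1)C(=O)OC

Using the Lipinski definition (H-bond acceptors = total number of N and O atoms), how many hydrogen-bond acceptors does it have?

4

N atoms: 1; O atoms: 3.
Lipinski HBA = 1 + 3 = 4.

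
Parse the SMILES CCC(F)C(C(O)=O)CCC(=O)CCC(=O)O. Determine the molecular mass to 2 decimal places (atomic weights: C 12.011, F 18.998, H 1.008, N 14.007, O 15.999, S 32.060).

248.25 g/mol

First, the molecular formula is C11H17FO5 (counting implicit H from valence).
  C: 11 × 12.011 = 132.121
  F: 1 × 18.998 = 18.998
  H: 17 × 1.008 = 17.136
  O: 5 × 15.999 = 79.995
Sum: 11×12.011 + 1×18.998 + 17×1.008 + 5×15.999 = 248.250 → 248.25 g/mol.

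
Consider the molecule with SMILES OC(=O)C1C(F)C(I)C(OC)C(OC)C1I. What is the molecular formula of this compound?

Walk through each heavy atom and fill implicit hydrogens from standard valence (C 4, N 3, O 2, S 2, halogen 1):
  atom 1: O, bond orders sum to 1 (valence 2) → 1 H
  atom 2: C, bond orders sum to 4 (valence 4) → 0 H
  atom 3: O, bond orders sum to 2 (valence 2) → 0 H
  atom 4: C, bond orders sum to 3 (valence 4) → 1 H
  atom 5: C, bond orders sum to 3 (valence 4) → 1 H
  atom 6: F (halogen, monovalent) → 0 H
  atom 7: C, bond orders sum to 3 (valence 4) → 1 H
  atom 8: I (halogen, monovalent) → 0 H
  atom 9: C, bond orders sum to 3 (valence 4) → 1 H
  atom 10: O, bond orders sum to 2 (valence 2) → 0 H
  atom 11: C, bond orders sum to 1 (valence 4) → 3 H
  atom 12: C, bond orders sum to 3 (valence 4) → 1 H
  atom 13: O, bond orders sum to 2 (valence 2) → 0 H
  atom 14: C, bond orders sum to 1 (valence 4) → 3 H
  atom 15: C, bond orders sum to 3 (valence 4) → 1 H
  atom 16: I (halogen, monovalent) → 0 H
Totals → C:9, H:13, F:1, I:2, O:4.

C9H13FI2O4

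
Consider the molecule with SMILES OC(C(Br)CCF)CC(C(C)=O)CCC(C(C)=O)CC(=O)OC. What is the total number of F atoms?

1

Scan the SMILES for F atoms (remember two-letter symbols like Cl and Br are single atoms).
Fluorine count: 1.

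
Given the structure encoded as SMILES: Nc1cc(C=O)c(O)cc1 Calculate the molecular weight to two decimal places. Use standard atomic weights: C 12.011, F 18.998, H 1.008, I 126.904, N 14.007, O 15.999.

First, the molecular formula is C7H7NO2 (counting implicit H from valence).
  C: 7 × 12.011 = 84.077
  H: 7 × 1.008 = 7.056
  N: 1 × 14.007 = 14.007
  O: 2 × 15.999 = 31.998
Sum: 7×12.011 + 7×1.008 + 1×14.007 + 2×15.999 = 137.138 → 137.14 g/mol.

137.14 g/mol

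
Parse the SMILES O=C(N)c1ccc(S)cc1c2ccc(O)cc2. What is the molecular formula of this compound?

Walk through each heavy atom and fill implicit hydrogens from standard valence (C 4, N 3, O 2, S 2, halogen 1); for lowercase aromatic atoms, an aromatic c carries 1 H when it has two neighbours and 0 H with three, and aromatic n carries 0 H:
  atom 1: O, bond orders sum to 2 (valence 2) → 0 H
  atom 2: C, bond orders sum to 4 (valence 4) → 0 H
  atom 3: N, bond orders sum to 1 (valence 3) → 2 H
  atom 4: aromatic c, 3 neighbours → 0 H
  atom 5: aromatic c, 2 neighbours → 1 H
  atom 6: aromatic c, 2 neighbours → 1 H
  atom 7: aromatic c, 3 neighbours → 0 H
  atom 8: S, bond orders sum to 1 (valence 2) → 1 H
  atom 9: aromatic c, 2 neighbours → 1 H
  atom 10: aromatic c, 3 neighbours → 0 H
  atom 11: aromatic c, 3 neighbours → 0 H
  atom 12: aromatic c, 2 neighbours → 1 H
  atom 13: aromatic c, 2 neighbours → 1 H
  atom 14: aromatic c, 3 neighbours → 0 H
  atom 15: O, bond orders sum to 1 (valence 2) → 1 H
  atom 16: aromatic c, 2 neighbours → 1 H
  atom 17: aromatic c, 2 neighbours → 1 H
Totals → C:13, H:11, N:1, O:2, S:1.
In Hill order: C13H11NO2S.

C13H11NO2S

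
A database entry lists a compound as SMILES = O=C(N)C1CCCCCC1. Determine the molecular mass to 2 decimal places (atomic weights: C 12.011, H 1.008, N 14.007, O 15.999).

First, the molecular formula is C8H15NO (counting implicit H from valence).
  C: 8 × 12.011 = 96.088
  H: 15 × 1.008 = 15.120
  N: 1 × 14.007 = 14.007
  O: 1 × 15.999 = 15.999
Sum: 8×12.011 + 15×1.008 + 1×14.007 + 1×15.999 = 141.214 → 141.21 g/mol.

141.21 g/mol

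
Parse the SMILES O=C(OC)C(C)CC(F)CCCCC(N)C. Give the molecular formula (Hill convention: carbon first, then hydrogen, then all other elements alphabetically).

Walk through each heavy atom and fill implicit hydrogens from standard valence (C 4, N 3, O 2, S 2, halogen 1):
  atom 1: O, bond orders sum to 2 (valence 2) → 0 H
  atom 2: C, bond orders sum to 4 (valence 4) → 0 H
  atom 3: O, bond orders sum to 2 (valence 2) → 0 H
  atom 4: C, bond orders sum to 1 (valence 4) → 3 H
  atom 5: C, bond orders sum to 3 (valence 4) → 1 H
  atom 6: C, bond orders sum to 1 (valence 4) → 3 H
  atom 7: C, bond orders sum to 2 (valence 4) → 2 H
  atom 8: C, bond orders sum to 3 (valence 4) → 1 H
  atom 9: F (halogen, monovalent) → 0 H
  atom 10: C, bond orders sum to 2 (valence 4) → 2 H
  atom 11: C, bond orders sum to 2 (valence 4) → 2 H
  atom 12: C, bond orders sum to 2 (valence 4) → 2 H
  atom 13: C, bond orders sum to 2 (valence 4) → 2 H
  atom 14: C, bond orders sum to 3 (valence 4) → 1 H
  atom 15: N, bond orders sum to 1 (valence 3) → 2 H
  atom 16: C, bond orders sum to 1 (valence 4) → 3 H
Totals → C:12, H:24, F:1, N:1, O:2.

C12H24FNO2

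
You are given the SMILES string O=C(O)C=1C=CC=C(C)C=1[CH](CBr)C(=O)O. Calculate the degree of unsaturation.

Degree of unsaturation = (number of rings) + (number of π bonds).
Ring closures in the SMILES: 1.
π bonds: 5 double bonds (each 1 DoU) → 5 DoU from unsaturation.
Total DoU = 1 + 5 = 6.

6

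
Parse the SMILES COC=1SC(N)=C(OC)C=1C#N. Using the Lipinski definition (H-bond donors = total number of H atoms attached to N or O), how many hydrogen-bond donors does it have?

2

Donors: find every N or O and count the H atoms it carries.
  atom 2 (O): bond orders sum to 2 → 0 H
  atom 6 (N): bond orders sum to 1 → 2 H
  atom 8 (O): bond orders sum to 2 → 0 H
  atom 12 (N): bond orders sum to 3 → 0 H
Lipinski HBD = 2.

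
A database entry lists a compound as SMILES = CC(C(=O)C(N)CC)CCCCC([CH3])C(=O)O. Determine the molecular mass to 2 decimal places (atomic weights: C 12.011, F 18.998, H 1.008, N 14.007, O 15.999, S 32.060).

243.35 g/mol

First, the molecular formula is C13H25NO3 (counting implicit H from valence).
  C: 13 × 12.011 = 156.143
  H: 25 × 1.008 = 25.200
  N: 1 × 14.007 = 14.007
  O: 3 × 15.999 = 47.997
Sum: 13×12.011 + 25×1.008 + 1×14.007 + 3×15.999 = 243.347 → 243.35 g/mol.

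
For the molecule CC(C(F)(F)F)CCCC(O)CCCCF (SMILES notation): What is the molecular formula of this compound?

Walk through each heavy atom and fill implicit hydrogens from standard valence (C 4, N 3, O 2, S 2, halogen 1):
  atom 1: C, bond orders sum to 1 (valence 4) → 3 H
  atom 2: C, bond orders sum to 3 (valence 4) → 1 H
  atom 3: C, bond orders sum to 4 (valence 4) → 0 H
  atom 4: F (halogen, monovalent) → 0 H
  atom 5: F (halogen, monovalent) → 0 H
  atom 6: F (halogen, monovalent) → 0 H
  atom 7: C, bond orders sum to 2 (valence 4) → 2 H
  atom 8: C, bond orders sum to 2 (valence 4) → 2 H
  atom 9: C, bond orders sum to 2 (valence 4) → 2 H
  atom 10: C, bond orders sum to 3 (valence 4) → 1 H
  atom 11: O, bond orders sum to 1 (valence 2) → 1 H
  atom 12: C, bond orders sum to 2 (valence 4) → 2 H
  atom 13: C, bond orders sum to 2 (valence 4) → 2 H
  atom 14: C, bond orders sum to 2 (valence 4) → 2 H
  atom 15: C, bond orders sum to 2 (valence 4) → 2 H
  atom 16: F (halogen, monovalent) → 0 H
Totals → C:11, H:20, F:4, O:1.

C11H20F4O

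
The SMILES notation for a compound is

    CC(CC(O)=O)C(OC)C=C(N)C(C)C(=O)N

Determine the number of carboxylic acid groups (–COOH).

The carboxylic acid motif appears at heavy-atom position 4 in the SMILES.
Other groups present: 1 alkene, 1 amide, 1 ether, 1 primary amine.
Carboxylic acid count: 1.

1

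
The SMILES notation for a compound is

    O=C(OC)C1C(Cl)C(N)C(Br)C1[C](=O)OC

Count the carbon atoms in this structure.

Count every carbon token in the SMILES (each C, including those in ring-closure positions and inside branches).
Carbon count: 9.

9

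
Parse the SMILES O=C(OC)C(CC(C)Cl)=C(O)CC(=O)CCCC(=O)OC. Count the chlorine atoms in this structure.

Scan the SMILES for Cl atoms (remember two-letter symbols like Cl and Br are single atoms).
Chlorine count: 1.

1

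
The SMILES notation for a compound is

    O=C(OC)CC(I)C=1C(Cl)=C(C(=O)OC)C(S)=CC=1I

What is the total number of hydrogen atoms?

11

Walk through each heavy atom and fill implicit hydrogens from standard valence (C 4, N 3, O 2, S 2, halogen 1):
  atom 1: O, bond orders sum to 2 (valence 2) → 0 H
  atom 2: C, bond orders sum to 4 (valence 4) → 0 H
  atom 3: O, bond orders sum to 2 (valence 2) → 0 H
  atom 4: C, bond orders sum to 1 (valence 4) → 3 H
  atom 5: C, bond orders sum to 2 (valence 4) → 2 H
  atom 6: C, bond orders sum to 3 (valence 4) → 1 H
  atom 7: I (halogen, monovalent) → 0 H
  atom 8: C, bond orders sum to 4 (valence 4) → 0 H
  atom 9: C, bond orders sum to 4 (valence 4) → 0 H
  atom 10: Cl (halogen, monovalent) → 0 H
  atom 11: C, bond orders sum to 4 (valence 4) → 0 H
  atom 12: C, bond orders sum to 4 (valence 4) → 0 H
  atom 13: O, bond orders sum to 2 (valence 2) → 0 H
  atom 14: O, bond orders sum to 2 (valence 2) → 0 H
  atom 15: C, bond orders sum to 1 (valence 4) → 3 H
  atom 16: C, bond orders sum to 4 (valence 4) → 0 H
  atom 17: S, bond orders sum to 1 (valence 2) → 1 H
  atom 18: C, bond orders sum to 3 (valence 4) → 1 H
  atom 19: C, bond orders sum to 4 (valence 4) → 0 H
  atom 20: I (halogen, monovalent) → 0 H
Total hydrogens: 11.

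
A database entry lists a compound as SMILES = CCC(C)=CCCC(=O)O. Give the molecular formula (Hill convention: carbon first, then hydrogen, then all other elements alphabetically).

C8H14O2

Walk through each heavy atom and fill implicit hydrogens from standard valence (C 4, N 3, O 2, S 2, halogen 1):
  atom 1: C, bond orders sum to 1 (valence 4) → 3 H
  atom 2: C, bond orders sum to 2 (valence 4) → 2 H
  atom 3: C, bond orders sum to 4 (valence 4) → 0 H
  atom 4: C, bond orders sum to 1 (valence 4) → 3 H
  atom 5: C, bond orders sum to 3 (valence 4) → 1 H
  atom 6: C, bond orders sum to 2 (valence 4) → 2 H
  atom 7: C, bond orders sum to 2 (valence 4) → 2 H
  atom 8: C, bond orders sum to 4 (valence 4) → 0 H
  atom 9: O, bond orders sum to 2 (valence 2) → 0 H
  atom 10: O, bond orders sum to 1 (valence 2) → 1 H
Totals → C:8, H:14, O:2.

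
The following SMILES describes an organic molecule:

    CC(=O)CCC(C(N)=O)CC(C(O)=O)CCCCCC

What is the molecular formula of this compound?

Walk through each heavy atom and fill implicit hydrogens from standard valence (C 4, N 3, O 2, S 2, halogen 1):
  atom 1: C, bond orders sum to 1 (valence 4) → 3 H
  atom 2: C, bond orders sum to 4 (valence 4) → 0 H
  atom 3: O, bond orders sum to 2 (valence 2) → 0 H
  atom 4: C, bond orders sum to 2 (valence 4) → 2 H
  atom 5: C, bond orders sum to 2 (valence 4) → 2 H
  atom 6: C, bond orders sum to 3 (valence 4) → 1 H
  atom 7: C, bond orders sum to 4 (valence 4) → 0 H
  atom 8: N, bond orders sum to 1 (valence 3) → 2 H
  atom 9: O, bond orders sum to 2 (valence 2) → 0 H
  atom 10: C, bond orders sum to 2 (valence 4) → 2 H
  atom 11: C, bond orders sum to 3 (valence 4) → 1 H
  atom 12: C, bond orders sum to 4 (valence 4) → 0 H
  atom 13: O, bond orders sum to 1 (valence 2) → 1 H
  atom 14: O, bond orders sum to 2 (valence 2) → 0 H
  atom 15: C, bond orders sum to 2 (valence 4) → 2 H
  atom 16: C, bond orders sum to 2 (valence 4) → 2 H
  atom 17: C, bond orders sum to 2 (valence 4) → 2 H
  atom 18: C, bond orders sum to 2 (valence 4) → 2 H
  atom 19: C, bond orders sum to 2 (valence 4) → 2 H
  atom 20: C, bond orders sum to 1 (valence 4) → 3 H
Totals → C:15, H:27, N:1, O:4.

C15H27NO4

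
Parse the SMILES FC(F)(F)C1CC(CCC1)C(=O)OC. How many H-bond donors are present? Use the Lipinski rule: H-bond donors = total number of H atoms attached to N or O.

0

Donors: find every N or O and count the H atoms it carries.
  atom 12 (O): bond orders sum to 2 → 0 H
  atom 13 (O): bond orders sum to 2 → 0 H
Lipinski HBD = 0.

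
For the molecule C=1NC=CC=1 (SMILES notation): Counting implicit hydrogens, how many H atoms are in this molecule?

5

Walk through each heavy atom and fill implicit hydrogens from standard valence (C 4, N 3, O 2, S 2, halogen 1):
  atom 1: C, bond orders sum to 3 (valence 4) → 1 H
  atom 2: N, bond orders sum to 2 (valence 3) → 1 H
  atom 3: C, bond orders sum to 3 (valence 4) → 1 H
  atom 4: C, bond orders sum to 3 (valence 4) → 1 H
  atom 5: C, bond orders sum to 3 (valence 4) → 1 H
Total hydrogens: 5.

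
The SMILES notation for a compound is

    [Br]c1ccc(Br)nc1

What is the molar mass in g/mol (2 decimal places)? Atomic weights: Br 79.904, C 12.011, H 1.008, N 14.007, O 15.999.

First, the molecular formula is C5H3Br2N (counting implicit H from valence).
  Br: 2 × 79.904 = 159.808
  C: 5 × 12.011 = 60.055
  H: 3 × 1.008 = 3.024
  N: 1 × 14.007 = 14.007
Sum: 2×79.904 + 5×12.011 + 3×1.008 + 1×14.007 = 236.894 → 236.89 g/mol.

236.89 g/mol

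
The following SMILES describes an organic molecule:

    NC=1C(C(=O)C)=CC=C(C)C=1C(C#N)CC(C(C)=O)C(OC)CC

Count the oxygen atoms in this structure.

3

Scan the SMILES for O atoms (remember two-letter symbols like Cl and Br are single atoms).
Oxygen count: 3.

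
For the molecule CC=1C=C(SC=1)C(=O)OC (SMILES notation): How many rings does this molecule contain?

1

In SMILES, each pair of matching ring-closure digits denotes one ring-closing bond; the number of such bonds equals the number of independent rings.
Ring-closure bonds here: 1.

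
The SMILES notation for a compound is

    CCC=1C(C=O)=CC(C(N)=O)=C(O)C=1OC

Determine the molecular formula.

Walk through each heavy atom and fill implicit hydrogens from standard valence (C 4, N 3, O 2, S 2, halogen 1):
  atom 1: C, bond orders sum to 1 (valence 4) → 3 H
  atom 2: C, bond orders sum to 2 (valence 4) → 2 H
  atom 3: C, bond orders sum to 4 (valence 4) → 0 H
  atom 4: C, bond orders sum to 4 (valence 4) → 0 H
  atom 5: C, bond orders sum to 3 (valence 4) → 1 H
  atom 6: O, bond orders sum to 2 (valence 2) → 0 H
  atom 7: C, bond orders sum to 3 (valence 4) → 1 H
  atom 8: C, bond orders sum to 4 (valence 4) → 0 H
  atom 9: C, bond orders sum to 4 (valence 4) → 0 H
  atom 10: N, bond orders sum to 1 (valence 3) → 2 H
  atom 11: O, bond orders sum to 2 (valence 2) → 0 H
  atom 12: C, bond orders sum to 4 (valence 4) → 0 H
  atom 13: O, bond orders sum to 1 (valence 2) → 1 H
  atom 14: C, bond orders sum to 4 (valence 4) → 0 H
  atom 15: O, bond orders sum to 2 (valence 2) → 0 H
  atom 16: C, bond orders sum to 1 (valence 4) → 3 H
Totals → C:11, H:13, N:1, O:4.
In Hill order: C11H13NO4.

C11H13NO4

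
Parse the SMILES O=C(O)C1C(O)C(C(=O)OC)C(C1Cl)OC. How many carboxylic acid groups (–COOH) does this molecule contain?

1

The carboxylic acid motif appears at heavy-atom position 2 in the SMILES.
Other groups present: 1 ester, 1 ether, 1 hydroxyl.
Carboxylic acid count: 1.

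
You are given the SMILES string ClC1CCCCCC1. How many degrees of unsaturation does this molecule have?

Molecular formula: C7H13Cl.
DoU = (2C + 2 + N − H − X) / 2, where X is the halogen count and O/S are ignored.
    = (2·7 + 2 + 0 − 13 − 1) / 2 = 2 / 2 = 1.

1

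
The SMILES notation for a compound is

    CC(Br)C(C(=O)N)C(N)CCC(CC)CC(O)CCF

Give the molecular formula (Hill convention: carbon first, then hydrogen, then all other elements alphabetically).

Walk through each heavy atom and fill implicit hydrogens from standard valence (C 4, N 3, O 2, S 2, halogen 1):
  atom 1: C, bond orders sum to 1 (valence 4) → 3 H
  atom 2: C, bond orders sum to 3 (valence 4) → 1 H
  atom 3: Br (halogen, monovalent) → 0 H
  atom 4: C, bond orders sum to 3 (valence 4) → 1 H
  atom 5: C, bond orders sum to 4 (valence 4) → 0 H
  atom 6: O, bond orders sum to 2 (valence 2) → 0 H
  atom 7: N, bond orders sum to 1 (valence 3) → 2 H
  atom 8: C, bond orders sum to 3 (valence 4) → 1 H
  atom 9: N, bond orders sum to 1 (valence 3) → 2 H
  atom 10: C, bond orders sum to 2 (valence 4) → 2 H
  atom 11: C, bond orders sum to 2 (valence 4) → 2 H
  atom 12: C, bond orders sum to 3 (valence 4) → 1 H
  atom 13: C, bond orders sum to 2 (valence 4) → 2 H
  atom 14: C, bond orders sum to 1 (valence 4) → 3 H
  atom 15: C, bond orders sum to 2 (valence 4) → 2 H
  atom 16: C, bond orders sum to 3 (valence 4) → 1 H
  atom 17: O, bond orders sum to 1 (valence 2) → 1 H
  atom 18: C, bond orders sum to 2 (valence 4) → 2 H
  atom 19: C, bond orders sum to 2 (valence 4) → 2 H
  atom 20: F (halogen, monovalent) → 0 H
Totals → C:14, H:28, Br:1, F:1, N:2, O:2.
In Hill order: C14H28BrFN2O2.

C14H28BrFN2O2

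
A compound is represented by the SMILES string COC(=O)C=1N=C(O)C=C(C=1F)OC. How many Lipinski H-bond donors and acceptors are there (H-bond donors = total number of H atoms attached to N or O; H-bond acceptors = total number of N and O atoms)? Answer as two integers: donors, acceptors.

Donors: find every N or O and count the H atoms it carries.
  atom 2 (O): bond orders sum to 2 → 0 H
  atom 4 (O): bond orders sum to 2 → 0 H
  atom 6 (N): bond orders sum to 3 → 0 H
  atom 8 (O): bond orders sum to 1 → 1 H
  atom 13 (O): bond orders sum to 2 → 0 H
Lipinski HBD = 1.
Acceptors: N atoms = 1, O atoms = 4 → HBA = 5.

1, 5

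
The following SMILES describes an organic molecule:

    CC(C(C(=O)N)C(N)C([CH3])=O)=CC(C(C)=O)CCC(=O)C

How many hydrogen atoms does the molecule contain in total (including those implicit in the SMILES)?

Walk through each heavy atom and fill implicit hydrogens from standard valence (C 4, N 3, O 2, S 2, halogen 1):
  atom 1: C, bond orders sum to 1 (valence 4) → 3 H
  atom 2: C, bond orders sum to 4 (valence 4) → 0 H
  atom 3: C, bond orders sum to 3 (valence 4) → 1 H
  atom 4: C, bond orders sum to 4 (valence 4) → 0 H
  atom 5: O, bond orders sum to 2 (valence 2) → 0 H
  atom 6: N, bond orders sum to 1 (valence 3) → 2 H
  atom 7: C, bond orders sum to 3 (valence 4) → 1 H
  atom 8: N, bond orders sum to 1 (valence 3) → 2 H
  atom 9: C, bond orders sum to 4 (valence 4) → 0 H
  atom 10: C with explicit H count 3
  atom 11: O, bond orders sum to 2 (valence 2) → 0 H
  atom 12: C, bond orders sum to 3 (valence 4) → 1 H
  atom 13: C, bond orders sum to 3 (valence 4) → 1 H
  atom 14: C, bond orders sum to 4 (valence 4) → 0 H
  atom 15: C, bond orders sum to 1 (valence 4) → 3 H
  atom 16: O, bond orders sum to 2 (valence 2) → 0 H
  atom 17: C, bond orders sum to 2 (valence 4) → 2 H
  atom 18: C, bond orders sum to 2 (valence 4) → 2 H
  atom 19: C, bond orders sum to 4 (valence 4) → 0 H
  atom 20: O, bond orders sum to 2 (valence 2) → 0 H
  atom 21: C, bond orders sum to 1 (valence 4) → 3 H
Total hydrogens: 24.

24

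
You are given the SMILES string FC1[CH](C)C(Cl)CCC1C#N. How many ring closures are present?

In SMILES, each pair of matching ring-closure digits denotes one ring-closing bond; the number of such bonds equals the number of independent rings.
Ring-closure bonds here: 1.

1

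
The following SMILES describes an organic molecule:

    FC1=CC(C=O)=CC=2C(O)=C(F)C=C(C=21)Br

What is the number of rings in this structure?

2

In SMILES, each pair of matching ring-closure digits denotes one ring-closing bond; the number of such bonds equals the number of independent rings.
Ring-closure bonds here: 2.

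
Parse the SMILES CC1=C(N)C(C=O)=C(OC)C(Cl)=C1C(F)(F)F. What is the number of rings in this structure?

In SMILES, each pair of matching ring-closure digits denotes one ring-closing bond; the number of such bonds equals the number of independent rings.
Ring-closure bonds here: 1.

1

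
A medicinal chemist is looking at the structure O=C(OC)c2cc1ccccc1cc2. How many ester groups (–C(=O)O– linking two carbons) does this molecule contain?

The ester motif appears at heavy-atom position 2 in the SMILES.
Ester count: 1.

1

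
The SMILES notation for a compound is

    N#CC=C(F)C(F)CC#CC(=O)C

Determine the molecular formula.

C9H7F2NO

Walk through each heavy atom and fill implicit hydrogens from standard valence (C 4, N 3, O 2, S 2, halogen 1):
  atom 1: N, bond orders sum to 3 (valence 3) → 0 H
  atom 2: C, bond orders sum to 4 (valence 4) → 0 H
  atom 3: C, bond orders sum to 3 (valence 4) → 1 H
  atom 4: C, bond orders sum to 4 (valence 4) → 0 H
  atom 5: F (halogen, monovalent) → 0 H
  atom 6: C, bond orders sum to 3 (valence 4) → 1 H
  atom 7: F (halogen, monovalent) → 0 H
  atom 8: C, bond orders sum to 2 (valence 4) → 2 H
  atom 9: C, bond orders sum to 4 (valence 4) → 0 H
  atom 10: C, bond orders sum to 4 (valence 4) → 0 H
  atom 11: C, bond orders sum to 4 (valence 4) → 0 H
  atom 12: O, bond orders sum to 2 (valence 2) → 0 H
  atom 13: C, bond orders sum to 1 (valence 4) → 3 H
Totals → C:9, H:7, F:2, N:1, O:1.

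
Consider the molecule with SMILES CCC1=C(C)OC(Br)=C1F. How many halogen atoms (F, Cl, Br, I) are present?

Halogen atoms appear at heavy-atom positions 8, 10 (1×Br, 1×F).
Halogen count: 2.

2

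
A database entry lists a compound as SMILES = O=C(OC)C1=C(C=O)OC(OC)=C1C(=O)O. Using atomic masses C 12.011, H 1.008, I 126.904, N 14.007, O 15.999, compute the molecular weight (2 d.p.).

228.16 g/mol

First, the molecular formula is C9H8O7 (counting implicit H from valence).
  C: 9 × 12.011 = 108.099
  H: 8 × 1.008 = 8.064
  O: 7 × 15.999 = 111.993
Sum: 9×12.011 + 8×1.008 + 7×15.999 = 228.156 → 228.16 g/mol.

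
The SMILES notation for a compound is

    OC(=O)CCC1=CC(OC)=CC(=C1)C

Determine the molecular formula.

Walk through each heavy atom and fill implicit hydrogens from standard valence (C 4, N 3, O 2, S 2, halogen 1):
  atom 1: O, bond orders sum to 1 (valence 2) → 1 H
  atom 2: C, bond orders sum to 4 (valence 4) → 0 H
  atom 3: O, bond orders sum to 2 (valence 2) → 0 H
  atom 4: C, bond orders sum to 2 (valence 4) → 2 H
  atom 5: C, bond orders sum to 2 (valence 4) → 2 H
  atom 6: C, bond orders sum to 4 (valence 4) → 0 H
  atom 7: C, bond orders sum to 3 (valence 4) → 1 H
  atom 8: C, bond orders sum to 4 (valence 4) → 0 H
  atom 9: O, bond orders sum to 2 (valence 2) → 0 H
  atom 10: C, bond orders sum to 1 (valence 4) → 3 H
  atom 11: C, bond orders sum to 3 (valence 4) → 1 H
  atom 12: C, bond orders sum to 4 (valence 4) → 0 H
  atom 13: C, bond orders sum to 3 (valence 4) → 1 H
  atom 14: C, bond orders sum to 1 (valence 4) → 3 H
Totals → C:11, H:14, O:3.

C11H14O3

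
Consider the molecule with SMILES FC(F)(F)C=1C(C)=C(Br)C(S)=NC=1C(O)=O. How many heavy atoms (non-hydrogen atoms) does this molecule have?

Every atom symbol written in the SMILES (organic subset) is one heavy atom; implicit H are not written.
Heavy atoms by element → Br:1, C:8, F:3, N:1, O:2, S:1.
Total: 16.

16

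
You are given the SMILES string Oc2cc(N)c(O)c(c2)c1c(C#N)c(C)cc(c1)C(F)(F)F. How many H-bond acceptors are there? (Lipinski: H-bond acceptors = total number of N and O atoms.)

4

N atoms: 2; O atoms: 2.
Lipinski HBA = 2 + 2 = 4.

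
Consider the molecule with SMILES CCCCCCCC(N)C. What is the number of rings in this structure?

0

In SMILES, each pair of matching ring-closure digits denotes one ring-closing bond; the number of such bonds equals the number of independent rings.
Ring-closure bonds here: 0.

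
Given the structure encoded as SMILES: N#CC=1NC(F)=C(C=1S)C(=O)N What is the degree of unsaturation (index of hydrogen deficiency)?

6

Molecular formula: C6H4FN3OS.
DoU = (2C + 2 + N − H − X) / 2, where X is the halogen count and O/S are ignored.
    = (2·6 + 2 + 3 − 4 − 1) / 2 = 12 / 2 = 6.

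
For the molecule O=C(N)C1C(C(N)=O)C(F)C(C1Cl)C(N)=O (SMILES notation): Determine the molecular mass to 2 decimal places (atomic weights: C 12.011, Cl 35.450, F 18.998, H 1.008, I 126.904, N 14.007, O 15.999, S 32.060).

251.64 g/mol

First, the molecular formula is C8H11ClFN3O3 (counting implicit H from valence).
  C: 8 × 12.011 = 96.088
  Cl: 1 × 35.450 = 35.450
  F: 1 × 18.998 = 18.998
  H: 11 × 1.008 = 11.088
  N: 3 × 14.007 = 42.021
  O: 3 × 15.999 = 47.997
Sum: 8×12.011 + 1×35.450 + 1×18.998 + 11×1.008 + 3×14.007 + 3×15.999 = 251.642 → 251.64 g/mol.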